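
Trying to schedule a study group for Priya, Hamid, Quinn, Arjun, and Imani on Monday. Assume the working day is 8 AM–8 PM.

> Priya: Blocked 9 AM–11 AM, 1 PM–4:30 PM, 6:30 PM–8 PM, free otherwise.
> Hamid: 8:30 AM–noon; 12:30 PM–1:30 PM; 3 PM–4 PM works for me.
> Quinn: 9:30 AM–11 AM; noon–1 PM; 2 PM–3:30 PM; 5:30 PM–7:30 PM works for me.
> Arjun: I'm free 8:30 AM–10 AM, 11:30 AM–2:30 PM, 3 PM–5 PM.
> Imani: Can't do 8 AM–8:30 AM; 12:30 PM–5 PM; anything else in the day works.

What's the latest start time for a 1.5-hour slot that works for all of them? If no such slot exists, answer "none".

Priya free: 08:00-09:00, 11:00-13:00, 16:30-18:30 (invert busy blocks within the working day).
Hamid free: 08:30-12:00, 12:30-13:30, 15:00-16:00.
Quinn free: 09:30-11:00, 12:00-13:00, 14:00-15:30, 17:30-19:30.
Arjun free: 08:30-10:00, 11:30-14:30, 15:00-17:00.
Imani free: 08:30-12:30, 17:00-20:00 (invert busy blocks within the working day).
Priya ∩ Hamid: 08:30-09:00, 11:00-12:00, 12:30-13:00.
Priya ∩ Hamid ∩ Quinn: 12:30-13:00.
Priya ∩ Hamid ∩ Quinn ∩ Arjun: 12:30-13:00.
Priya ∩ Hamid ∩ Quinn ∩ Arjun ∩ Imani: ∅.
There is no time when everyone is free.
No common window is at least 90 minutes long.

none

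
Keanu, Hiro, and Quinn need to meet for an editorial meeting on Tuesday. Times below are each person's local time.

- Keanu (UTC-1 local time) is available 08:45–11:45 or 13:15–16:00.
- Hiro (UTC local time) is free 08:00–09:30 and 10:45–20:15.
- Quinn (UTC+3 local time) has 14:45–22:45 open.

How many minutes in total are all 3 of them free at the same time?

Keanu in UTC: 09:45-12:45, 14:15-17:00 (add 1h to convert from UTC-1).
Hiro in UTC: 08:00-09:30, 10:45-20:15.
Quinn in UTC: 11:45-19:45 (subtract 3h to convert from UTC+3).
Keanu ∩ Hiro: 10:45-12:45, 14:15-17:00.
Keanu ∩ Hiro ∩ Quinn: 11:45-12:45, 14:15-17:00.
Summing the common windows: 60 + 165 = 225 minutes.

225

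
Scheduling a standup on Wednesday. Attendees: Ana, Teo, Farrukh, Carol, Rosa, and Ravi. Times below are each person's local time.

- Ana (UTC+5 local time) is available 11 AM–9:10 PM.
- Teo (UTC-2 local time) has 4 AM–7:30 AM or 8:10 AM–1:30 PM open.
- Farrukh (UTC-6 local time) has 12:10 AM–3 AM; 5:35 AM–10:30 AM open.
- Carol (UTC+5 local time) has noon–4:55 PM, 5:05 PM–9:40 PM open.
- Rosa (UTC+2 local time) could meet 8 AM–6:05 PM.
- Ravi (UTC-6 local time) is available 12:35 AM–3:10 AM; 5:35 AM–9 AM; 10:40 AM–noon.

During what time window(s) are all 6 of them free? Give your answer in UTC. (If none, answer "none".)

Ana in UTC: 06:00-16:10 (subtract 5h to convert from UTC+5).
Teo in UTC: 06:00-09:30, 10:10-15:30 (add 2h to convert from UTC-2).
Farrukh in UTC: 06:10-09:00, 11:35-16:30 (add 6h to convert from UTC-6).
Carol in UTC: 07:00-11:55, 12:05-16:40 (subtract 5h to convert from UTC+5).
Rosa in UTC: 06:00-16:05 (subtract 2h to convert from UTC+2).
Ravi in UTC: 06:35-09:10, 11:35-15:00, 16:40-18:00 (add 6h to convert from UTC-6).
Ana ∩ Teo: 06:00-09:30, 10:10-15:30.
Ana ∩ Teo ∩ Farrukh: 06:10-09:00, 11:35-15:30.
Ana ∩ Teo ∩ Farrukh ∩ Carol: 07:00-09:00, 11:35-11:55, 12:05-15:30.
Ana ∩ Teo ∩ Farrukh ∩ Carol ∩ Rosa: 07:00-09:00, 11:35-11:55, 12:05-15:30.
Ana ∩ Teo ∩ Farrukh ∩ Carol ∩ Rosa ∩ Ravi: 07:00-09:00, 11:35-11:55, 12:05-15:00.
So the common availability across everyone is 07:00-09:00, 11:35-11:55, 12:05-15:00.

07:00-09:00, 11:35-11:55, 12:05-15:00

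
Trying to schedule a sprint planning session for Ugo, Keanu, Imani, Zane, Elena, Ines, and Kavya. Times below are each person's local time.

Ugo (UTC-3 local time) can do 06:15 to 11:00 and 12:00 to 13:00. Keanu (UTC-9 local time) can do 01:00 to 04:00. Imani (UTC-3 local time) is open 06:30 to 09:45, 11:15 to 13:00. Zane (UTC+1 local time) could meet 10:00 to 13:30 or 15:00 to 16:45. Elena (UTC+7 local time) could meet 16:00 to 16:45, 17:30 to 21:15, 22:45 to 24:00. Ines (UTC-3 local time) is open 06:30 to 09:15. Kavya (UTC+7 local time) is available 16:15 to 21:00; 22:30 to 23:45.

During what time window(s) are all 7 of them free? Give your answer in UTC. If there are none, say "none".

Ugo in UTC: 09:15-14:00, 15:00-16:00 (add 3h to convert from UTC-3).
Keanu in UTC: 10:00-13:00 (add 9h to convert from UTC-9).
Imani in UTC: 09:30-12:45, 14:15-16:00 (add 3h to convert from UTC-3).
Zane in UTC: 09:00-12:30, 14:00-15:45 (subtract 1h to convert from UTC+1).
Elena in UTC: 09:00-09:45, 10:30-14:15, 15:45-17:00 (subtract 7h to convert from UTC+7).
Ines in UTC: 09:30-12:15 (add 3h to convert from UTC-3).
Kavya in UTC: 09:15-14:00, 15:30-16:45 (subtract 7h to convert from UTC+7).
Ugo ∩ Keanu: 10:00-13:00.
Ugo ∩ Keanu ∩ Imani: 10:00-12:45.
Ugo ∩ Keanu ∩ Imani ∩ Zane: 10:00-12:30.
Ugo ∩ Keanu ∩ Imani ∩ Zane ∩ Elena: 10:30-12:30.
Ugo ∩ Keanu ∩ Imani ∩ Zane ∩ Elena ∩ Ines: 10:30-12:15.
Ugo ∩ Keanu ∩ Imani ∩ Zane ∩ Elena ∩ Ines ∩ Kavya: 10:30-12:15.

10:30-12:15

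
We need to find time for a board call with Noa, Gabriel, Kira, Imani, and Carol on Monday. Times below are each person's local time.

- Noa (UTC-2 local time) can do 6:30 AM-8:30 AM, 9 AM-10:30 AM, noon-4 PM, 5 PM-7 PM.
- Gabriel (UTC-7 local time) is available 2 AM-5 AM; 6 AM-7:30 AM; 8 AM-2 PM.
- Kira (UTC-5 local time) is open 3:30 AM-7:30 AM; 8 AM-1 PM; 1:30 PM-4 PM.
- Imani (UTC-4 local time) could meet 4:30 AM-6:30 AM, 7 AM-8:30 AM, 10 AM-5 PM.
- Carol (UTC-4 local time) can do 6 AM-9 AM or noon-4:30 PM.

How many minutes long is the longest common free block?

Noa in UTC: 08:30-10:30, 11:00-12:30, 14:00-18:00, 19:00-21:00 (add 2h to convert from UTC-2).
Gabriel in UTC: 09:00-12:00, 13:00-14:30, 15:00-21:00 (add 7h to convert from UTC-7).
Kira in UTC: 08:30-12:30, 13:00-18:00, 18:30-21:00 (add 5h to convert from UTC-5).
Imani in UTC: 08:30-10:30, 11:00-12:30, 14:00-21:00 (add 4h to convert from UTC-4).
Carol in UTC: 10:00-13:00, 16:00-20:30 (add 4h to convert from UTC-4).
Noa ∩ Gabriel: 09:00-10:30, 11:00-12:00, 14:00-14:30, 15:00-18:00, 19:00-21:00.
Noa ∩ Gabriel ∩ Kira: 09:00-10:30, 11:00-12:00, 14:00-14:30, 15:00-18:00, 19:00-21:00.
Noa ∩ Gabriel ∩ Kira ∩ Imani: 09:00-10:30, 11:00-12:00, 14:00-14:30, 15:00-18:00, 19:00-21:00.
Noa ∩ Gabriel ∩ Kira ∩ Imani ∩ Carol: 10:00-10:30, 11:00-12:00, 16:00-18:00, 19:00-20:30.
So the common availability across everyone is 10:00-10:30, 11:00-12:00, 16:00-18:00, 19:00-20:30.
The longest is 16:00-18:00 at 120 minutes.

120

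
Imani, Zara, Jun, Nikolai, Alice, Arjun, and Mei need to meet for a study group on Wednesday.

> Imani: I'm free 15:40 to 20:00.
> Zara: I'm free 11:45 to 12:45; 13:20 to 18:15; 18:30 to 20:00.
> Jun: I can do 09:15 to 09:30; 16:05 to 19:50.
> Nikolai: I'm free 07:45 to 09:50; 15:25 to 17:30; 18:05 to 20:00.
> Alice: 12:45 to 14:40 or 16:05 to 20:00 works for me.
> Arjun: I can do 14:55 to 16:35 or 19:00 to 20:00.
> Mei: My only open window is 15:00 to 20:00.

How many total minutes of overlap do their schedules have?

Imani ∩ Zara: 15:40-18:15, 18:30-20:00.
Imani ∩ Zara ∩ Jun: 16:05-18:15, 18:30-19:50.
Imani ∩ Zara ∩ Jun ∩ Nikolai: 16:05-17:30, 18:05-18:15, 18:30-19:50.
Imani ∩ Zara ∩ Jun ∩ Nikolai ∩ Alice: 16:05-17:30, 18:05-18:15, 18:30-19:50.
Imani ∩ Zara ∩ Jun ∩ Nikolai ∩ Alice ∩ Arjun: 16:05-16:35, 19:00-19:50.
Imani ∩ Zara ∩ Jun ∩ Nikolai ∩ Alice ∩ Arjun ∩ Mei: 16:05-16:35, 19:00-19:50.
Summing the common windows: 30 + 50 = 80 minutes.

80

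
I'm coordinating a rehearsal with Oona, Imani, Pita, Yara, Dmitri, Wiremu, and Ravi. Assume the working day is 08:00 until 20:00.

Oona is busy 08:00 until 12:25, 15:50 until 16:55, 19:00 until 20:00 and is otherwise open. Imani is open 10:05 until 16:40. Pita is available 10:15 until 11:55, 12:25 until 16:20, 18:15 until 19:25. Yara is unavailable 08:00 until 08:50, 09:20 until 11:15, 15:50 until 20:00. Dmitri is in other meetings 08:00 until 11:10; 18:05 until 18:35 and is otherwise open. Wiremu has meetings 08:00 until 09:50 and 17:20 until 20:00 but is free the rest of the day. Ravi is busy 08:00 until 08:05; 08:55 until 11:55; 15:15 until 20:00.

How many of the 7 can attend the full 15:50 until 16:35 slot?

Oona free: 12:25-15:50, 16:55-19:00 (invert busy blocks within the working day).
Imani free: 10:05-16:40.
Pita free: 10:15-11:55, 12:25-16:20, 18:15-19:25.
Yara free: 08:50-09:20, 11:15-15:50 (invert busy blocks within the working day).
Dmitri free: 11:10-18:05, 18:35-20:00 (invert busy blocks within the working day).
Wiremu free: 09:50-17:20 (invert busy blocks within the working day).
Ravi free: 08:05-08:55, 11:55-15:15 (invert busy blocks within the working day).
Imani, Dmitri, and Wiremu can make the full 15:50-16:35 slot — that's 3.

3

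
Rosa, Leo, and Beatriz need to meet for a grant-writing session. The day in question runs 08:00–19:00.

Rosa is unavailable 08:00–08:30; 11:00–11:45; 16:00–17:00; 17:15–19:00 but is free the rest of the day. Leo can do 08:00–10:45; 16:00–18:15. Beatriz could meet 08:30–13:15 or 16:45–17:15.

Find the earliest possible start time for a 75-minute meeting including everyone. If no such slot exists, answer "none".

Rosa free: 08:30-11:00, 11:45-16:00, 17:00-17:15 (invert busy blocks within the working day).
Leo free: 08:00-10:45, 16:00-18:15.
Beatriz free: 08:30-13:15, 16:45-17:15.
Rosa ∩ Leo: 08:30-10:45, 17:00-17:15.
Rosa ∩ Leo ∩ Beatriz: 08:30-10:45, 17:00-17:15.
The first common window of at least 75 minutes is 08:30-10:45, so the earliest start is 08:30.

08:30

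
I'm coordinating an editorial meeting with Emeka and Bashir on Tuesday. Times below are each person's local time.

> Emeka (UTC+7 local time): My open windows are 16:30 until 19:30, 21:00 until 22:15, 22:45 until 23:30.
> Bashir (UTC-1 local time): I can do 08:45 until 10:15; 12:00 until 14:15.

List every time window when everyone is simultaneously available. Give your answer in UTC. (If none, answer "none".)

09:45-11:15, 14:00-15:15

Emeka in UTC: 09:30-12:30, 14:00-15:15, 15:45-16:30 (subtract 7h to convert from UTC+7).
Bashir in UTC: 09:45-11:15, 13:00-15:15 (add 1h to convert from UTC-1).
Emeka ∩ Bashir: 09:45-11:15, 14:00-15:15.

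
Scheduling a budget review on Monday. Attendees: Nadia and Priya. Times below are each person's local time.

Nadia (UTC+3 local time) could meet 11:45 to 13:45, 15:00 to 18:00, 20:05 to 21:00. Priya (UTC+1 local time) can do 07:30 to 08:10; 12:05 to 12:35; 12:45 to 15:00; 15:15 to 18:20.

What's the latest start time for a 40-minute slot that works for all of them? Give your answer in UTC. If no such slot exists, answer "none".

Nadia in UTC: 08:45-10:45, 12:00-15:00, 17:05-18:00 (subtract 3h to convert from UTC+3).
Priya in UTC: 06:30-07:10, 11:05-11:35, 11:45-14:00, 14:15-17:20 (subtract 1h to convert from UTC+1).
Nadia ∩ Priya: 12:00-14:00, 14:15-15:00, 17:05-17:20.
Those are the intersection windows.
The last common window of at least 40 minutes is 14:15-15:00; a 40-minute meeting can start as late as 14:20 and still end by 15:00.

14:20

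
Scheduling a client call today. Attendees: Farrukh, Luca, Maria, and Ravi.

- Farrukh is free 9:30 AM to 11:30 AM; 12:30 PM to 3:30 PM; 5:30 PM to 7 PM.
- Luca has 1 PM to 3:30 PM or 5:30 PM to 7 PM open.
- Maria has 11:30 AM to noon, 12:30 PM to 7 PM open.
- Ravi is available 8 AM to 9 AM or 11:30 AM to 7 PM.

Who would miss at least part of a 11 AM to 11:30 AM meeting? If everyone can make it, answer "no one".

Luca, Maria, Ravi

Farrukh: free for 11:00-11:30. Luca: not fully free for 11:00-11:30. Maria: not fully free for 11:00-11:30. Ravi: not fully free for 11:00-11:30.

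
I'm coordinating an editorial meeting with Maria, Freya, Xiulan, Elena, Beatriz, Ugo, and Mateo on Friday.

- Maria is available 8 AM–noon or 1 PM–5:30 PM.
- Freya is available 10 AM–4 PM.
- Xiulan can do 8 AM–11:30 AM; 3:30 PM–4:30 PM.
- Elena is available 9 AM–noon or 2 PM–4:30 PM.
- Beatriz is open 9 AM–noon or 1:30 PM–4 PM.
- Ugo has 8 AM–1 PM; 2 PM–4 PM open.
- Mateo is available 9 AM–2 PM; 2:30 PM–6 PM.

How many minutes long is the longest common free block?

Maria ∩ Freya: 10:00-12:00, 13:00-16:00.
Maria ∩ Freya ∩ Xiulan: 10:00-11:30, 15:30-16:00.
Maria ∩ Freya ∩ Xiulan ∩ Elena: 10:00-11:30, 15:30-16:00.
Maria ∩ Freya ∩ Xiulan ∩ Elena ∩ Beatriz: 10:00-11:30, 15:30-16:00.
Maria ∩ Freya ∩ Xiulan ∩ Elena ∩ Beatriz ∩ Ugo: 10:00-11:30, 15:30-16:00.
Maria ∩ Freya ∩ Xiulan ∩ Elena ∩ Beatriz ∩ Ugo ∩ Mateo: 10:00-11:30, 15:30-16:00.
So the common availability across everyone is 10:00-11:30, 15:30-16:00.
The longest is 10:00-11:30 at 90 minutes.

90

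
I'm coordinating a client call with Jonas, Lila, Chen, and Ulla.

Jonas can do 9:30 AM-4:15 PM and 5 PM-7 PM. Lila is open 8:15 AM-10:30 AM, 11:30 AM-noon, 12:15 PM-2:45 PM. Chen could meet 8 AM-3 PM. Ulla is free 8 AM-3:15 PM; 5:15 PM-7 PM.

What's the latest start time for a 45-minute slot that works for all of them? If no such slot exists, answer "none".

14:00

Jonas ∩ Lila: 09:30-10:30, 11:30-12:00, 12:15-14:45.
Jonas ∩ Lila ∩ Chen: 09:30-10:30, 11:30-12:00, 12:15-14:45.
Jonas ∩ Lila ∩ Chen ∩ Ulla: 09:30-10:30, 11:30-12:00, 12:15-14:45.
Those are the intersection windows.
The last common window of at least 45 minutes is 12:15-14:45; a 45-minute meeting can start as late as 14:00 and still end by 14:45.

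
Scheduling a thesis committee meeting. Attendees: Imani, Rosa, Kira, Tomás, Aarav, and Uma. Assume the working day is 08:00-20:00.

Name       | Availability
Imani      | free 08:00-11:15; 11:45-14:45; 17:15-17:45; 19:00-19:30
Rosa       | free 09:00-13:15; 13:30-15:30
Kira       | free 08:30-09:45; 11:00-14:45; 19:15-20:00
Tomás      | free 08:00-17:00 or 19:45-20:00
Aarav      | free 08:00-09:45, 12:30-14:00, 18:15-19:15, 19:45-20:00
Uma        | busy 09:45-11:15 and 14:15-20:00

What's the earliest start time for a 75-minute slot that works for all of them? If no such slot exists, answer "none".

Imani free: 08:00-11:15, 11:45-14:45, 17:15-17:45, 19:00-19:30.
Rosa free: 09:00-13:15, 13:30-15:30.
Kira free: 08:30-09:45, 11:00-14:45, 19:15-20:00.
Tomás free: 08:00-17:00, 19:45-20:00.
Aarav free: 08:00-09:45, 12:30-14:00, 18:15-19:15, 19:45-20:00.
Uma free: 08:00-09:45, 11:15-14:15 (invert busy blocks within the working day).
Imani ∩ Rosa: 09:00-11:15, 11:45-13:15, 13:30-14:45.
Imani ∩ Rosa ∩ Kira: 09:00-09:45, 11:00-11:15, 11:45-13:15, 13:30-14:45.
Imani ∩ Rosa ∩ Kira ∩ Tomás: 09:00-09:45, 11:00-11:15, 11:45-13:15, 13:30-14:45.
Imani ∩ Rosa ∩ Kira ∩ Tomás ∩ Aarav: 09:00-09:45, 12:30-13:15, 13:30-14:00.
Imani ∩ Rosa ∩ Kira ∩ Tomás ∩ Aarav ∩ Uma: 09:00-09:45, 12:30-13:15, 13:30-14:00.
No common window is at least 75 minutes long.

none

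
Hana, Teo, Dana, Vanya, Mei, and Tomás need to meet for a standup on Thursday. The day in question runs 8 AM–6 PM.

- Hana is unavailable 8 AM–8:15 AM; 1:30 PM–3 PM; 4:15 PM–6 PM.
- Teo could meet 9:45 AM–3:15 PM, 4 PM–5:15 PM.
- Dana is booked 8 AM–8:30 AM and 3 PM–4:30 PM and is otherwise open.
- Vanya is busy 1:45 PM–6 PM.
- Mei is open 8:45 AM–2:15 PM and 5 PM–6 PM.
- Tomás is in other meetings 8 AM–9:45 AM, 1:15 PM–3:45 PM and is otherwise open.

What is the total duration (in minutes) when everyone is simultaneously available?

210

Hana free: 08:15-13:30, 15:00-16:15 (invert busy blocks within the working day).
Teo free: 09:45-15:15, 16:00-17:15.
Dana free: 08:30-15:00, 16:30-18:00 (invert busy blocks within the working day).
Vanya free: 08:00-13:45 (invert busy blocks within the working day).
Mei free: 08:45-14:15, 17:00-18:00.
Tomás free: 09:45-13:15, 15:45-18:00 (invert busy blocks within the working day).
Hana ∩ Teo: 09:45-13:30, 15:00-15:15, 16:00-16:15.
Hana ∩ Teo ∩ Dana: 09:45-13:30.
Hana ∩ Teo ∩ Dana ∩ Vanya: 09:45-13:30.
Hana ∩ Teo ∩ Dana ∩ Vanya ∩ Mei: 09:45-13:30.
Hana ∩ Teo ∩ Dana ∩ Vanya ∩ Mei ∩ Tomás: 09:45-13:15.
That's a single block of 210 minutes.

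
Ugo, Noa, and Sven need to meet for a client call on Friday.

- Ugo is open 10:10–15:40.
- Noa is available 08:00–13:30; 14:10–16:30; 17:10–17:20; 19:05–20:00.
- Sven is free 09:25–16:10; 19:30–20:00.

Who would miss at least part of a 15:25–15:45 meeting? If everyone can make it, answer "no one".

Ugo

Ugo: not fully free for 15:25-15:45. Noa: free for 15:25-15:45. Sven: free for 15:25-15:45.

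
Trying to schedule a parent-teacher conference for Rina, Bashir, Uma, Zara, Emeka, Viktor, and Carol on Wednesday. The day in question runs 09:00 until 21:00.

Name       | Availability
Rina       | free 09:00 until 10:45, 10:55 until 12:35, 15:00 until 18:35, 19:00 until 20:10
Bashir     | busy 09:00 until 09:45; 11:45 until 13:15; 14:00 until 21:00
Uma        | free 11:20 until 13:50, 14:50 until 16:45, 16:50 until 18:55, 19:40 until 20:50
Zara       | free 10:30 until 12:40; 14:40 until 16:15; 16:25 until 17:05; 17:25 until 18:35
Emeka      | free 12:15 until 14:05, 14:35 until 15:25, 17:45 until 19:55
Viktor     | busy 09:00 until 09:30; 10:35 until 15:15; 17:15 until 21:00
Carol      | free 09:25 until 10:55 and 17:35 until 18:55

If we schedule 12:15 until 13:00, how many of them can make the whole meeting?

2

Rina free: 09:00-10:45, 10:55-12:35, 15:00-18:35, 19:00-20:10.
Bashir free: 09:45-11:45, 13:15-14:00 (invert busy blocks within the working day).
Uma free: 11:20-13:50, 14:50-16:45, 16:50-18:55, 19:40-20:50.
Zara free: 10:30-12:40, 14:40-16:15, 16:25-17:05, 17:25-18:35.
Emeka free: 12:15-14:05, 14:35-15:25, 17:45-19:55.
Viktor free: 09:30-10:35, 15:15-17:15 (invert busy blocks within the working day).
Carol free: 09:25-10:55, 17:35-18:55.
Uma and Emeka can make the full 12:15-13:00 slot — that's 2.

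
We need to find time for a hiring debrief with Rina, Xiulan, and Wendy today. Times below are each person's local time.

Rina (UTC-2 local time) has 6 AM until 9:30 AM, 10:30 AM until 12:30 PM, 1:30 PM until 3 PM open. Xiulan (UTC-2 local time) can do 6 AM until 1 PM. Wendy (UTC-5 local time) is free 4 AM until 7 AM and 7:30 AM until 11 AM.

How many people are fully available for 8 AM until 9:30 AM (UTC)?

2

Rina in UTC: 08:00-11:30, 12:30-14:30, 15:30-17:00 (add 2h to convert from UTC-2).
Xiulan in UTC: 08:00-15:00 (add 2h to convert from UTC-2).
Wendy in UTC: 09:00-12:00, 12:30-16:00 (add 5h to convert from UTC-5).
Rina and Xiulan can make the full 08:00-09:30 slot — that's 2.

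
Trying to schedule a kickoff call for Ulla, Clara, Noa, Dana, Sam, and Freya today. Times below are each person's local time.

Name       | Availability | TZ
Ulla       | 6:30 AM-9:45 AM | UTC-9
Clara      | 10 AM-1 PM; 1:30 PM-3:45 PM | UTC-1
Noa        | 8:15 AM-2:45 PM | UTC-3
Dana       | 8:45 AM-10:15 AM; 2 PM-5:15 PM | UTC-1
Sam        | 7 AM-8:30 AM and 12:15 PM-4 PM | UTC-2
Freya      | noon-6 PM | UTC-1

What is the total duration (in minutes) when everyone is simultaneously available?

Ulla in UTC: 15:30-18:45 (add 9h to convert from UTC-9).
Clara in UTC: 11:00-14:00, 14:30-16:45 (add 1h to convert from UTC-1).
Noa in UTC: 11:15-17:45 (add 3h to convert from UTC-3).
Dana in UTC: 09:45-11:15, 15:00-18:15 (add 1h to convert from UTC-1).
Sam in UTC: 09:00-10:30, 14:15-18:00 (add 2h to convert from UTC-2).
Freya in UTC: 13:00-19:00 (add 1h to convert from UTC-1).
Ulla ∩ Clara: 15:30-16:45.
Ulla ∩ Clara ∩ Noa: 15:30-16:45.
Ulla ∩ Clara ∩ Noa ∩ Dana: 15:30-16:45.
Ulla ∩ Clara ∩ Noa ∩ Dana ∩ Sam: 15:30-16:45.
Ulla ∩ Clara ∩ Noa ∩ Dana ∩ Sam ∩ Freya: 15:30-16:45.
That's a single block of 75 minutes.

75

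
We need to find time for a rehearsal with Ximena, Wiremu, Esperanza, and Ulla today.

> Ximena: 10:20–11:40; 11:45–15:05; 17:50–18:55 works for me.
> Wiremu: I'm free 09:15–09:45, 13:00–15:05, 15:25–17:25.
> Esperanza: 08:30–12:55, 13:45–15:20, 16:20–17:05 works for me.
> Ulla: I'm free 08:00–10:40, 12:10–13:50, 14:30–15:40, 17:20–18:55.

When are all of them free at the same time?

Ximena ∩ Wiremu: 13:00-15:05.
Ximena ∩ Wiremu ∩ Esperanza: 13:45-15:05.
Ximena ∩ Wiremu ∩ Esperanza ∩ Ulla: 13:45-13:50, 14:30-15:05.

13:45-13:50, 14:30-15:05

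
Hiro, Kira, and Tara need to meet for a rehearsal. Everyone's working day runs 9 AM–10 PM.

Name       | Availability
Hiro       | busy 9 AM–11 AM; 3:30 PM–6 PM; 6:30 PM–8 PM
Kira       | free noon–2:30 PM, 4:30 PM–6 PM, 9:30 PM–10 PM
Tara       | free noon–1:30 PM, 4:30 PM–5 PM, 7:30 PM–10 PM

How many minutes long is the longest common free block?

90

Hiro free: 11:00-15:30, 18:00-18:30, 20:00-22:00 (invert busy blocks within the working day).
Kira free: 12:00-14:30, 16:30-18:00, 21:30-22:00.
Tara free: 12:00-13:30, 16:30-17:00, 19:30-22:00.
Hiro ∩ Kira: 12:00-14:30, 21:30-22:00.
Hiro ∩ Kira ∩ Tara: 12:00-13:30, 21:30-22:00.
The longest is 12:00-13:30 at 90 minutes.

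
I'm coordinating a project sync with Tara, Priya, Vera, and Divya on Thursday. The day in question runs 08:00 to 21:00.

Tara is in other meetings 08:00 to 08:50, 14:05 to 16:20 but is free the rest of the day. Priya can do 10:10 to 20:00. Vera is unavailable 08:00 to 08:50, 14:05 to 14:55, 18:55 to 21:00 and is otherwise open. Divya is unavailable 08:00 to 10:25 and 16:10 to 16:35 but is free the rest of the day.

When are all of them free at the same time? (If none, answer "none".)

Tara free: 08:50-14:05, 16:20-21:00 (invert busy blocks within the working day).
Priya free: 10:10-20:00.
Vera free: 08:50-14:05, 14:55-18:55 (invert busy blocks within the working day).
Divya free: 10:25-16:10, 16:35-21:00 (invert busy blocks within the working day).
Tara ∩ Priya: 10:10-14:05, 16:20-20:00.
Tara ∩ Priya ∩ Vera: 10:10-14:05, 16:20-18:55.
Tara ∩ Priya ∩ Vera ∩ Divya: 10:25-14:05, 16:35-18:55.

10:25-14:05, 16:35-18:55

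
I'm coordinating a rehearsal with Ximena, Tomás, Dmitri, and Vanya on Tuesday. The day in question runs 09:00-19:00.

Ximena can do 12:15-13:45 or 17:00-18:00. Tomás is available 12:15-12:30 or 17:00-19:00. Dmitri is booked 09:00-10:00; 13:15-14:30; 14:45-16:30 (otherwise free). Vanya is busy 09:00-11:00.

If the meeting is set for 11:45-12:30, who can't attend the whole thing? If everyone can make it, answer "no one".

Ximena free: 12:15-13:45, 17:00-18:00.
Tomás free: 12:15-12:30, 17:00-19:00.
Dmitri free: 10:00-13:15, 14:30-14:45, 16:30-19:00 (invert busy blocks within the working day).
Vanya free: 11:00-19:00 (invert busy blocks within the working day).
Ximena: not fully free for 11:45-12:30. Tomás: not fully free for 11:45-12:30. Dmitri: free for 11:45-12:30. Vanya: free for 11:45-12:30.

Tomás, Ximena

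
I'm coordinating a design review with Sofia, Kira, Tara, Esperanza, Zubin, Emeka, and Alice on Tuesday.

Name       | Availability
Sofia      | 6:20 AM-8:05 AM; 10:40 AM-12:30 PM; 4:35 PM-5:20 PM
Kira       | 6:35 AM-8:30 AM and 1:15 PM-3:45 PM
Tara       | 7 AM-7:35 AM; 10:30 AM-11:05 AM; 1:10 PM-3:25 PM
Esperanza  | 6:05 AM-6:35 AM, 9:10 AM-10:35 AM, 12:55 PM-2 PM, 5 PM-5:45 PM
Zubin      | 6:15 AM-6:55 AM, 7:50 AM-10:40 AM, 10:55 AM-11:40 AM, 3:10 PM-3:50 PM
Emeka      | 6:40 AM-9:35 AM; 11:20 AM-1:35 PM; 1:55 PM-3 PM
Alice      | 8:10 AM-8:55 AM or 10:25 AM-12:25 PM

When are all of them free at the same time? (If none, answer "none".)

Sofia ∩ Kira: 06:35-08:05.
Sofia ∩ Kira ∩ Tara: 07:00-07:35.
Sofia ∩ Kira ∩ Tara ∩ Esperanza: ∅.
Sofia ∩ Kira ∩ Tara ∩ Esperanza ∩ Zubin: ∅.
Sofia ∩ Kira ∩ Tara ∩ Esperanza ∩ Zubin ∩ Emeka: ∅.
Sofia ∩ Kira ∩ Tara ∩ Esperanza ∩ Zubin ∩ Emeka ∩ Alice: ∅.
There is no time when everyone is free.

none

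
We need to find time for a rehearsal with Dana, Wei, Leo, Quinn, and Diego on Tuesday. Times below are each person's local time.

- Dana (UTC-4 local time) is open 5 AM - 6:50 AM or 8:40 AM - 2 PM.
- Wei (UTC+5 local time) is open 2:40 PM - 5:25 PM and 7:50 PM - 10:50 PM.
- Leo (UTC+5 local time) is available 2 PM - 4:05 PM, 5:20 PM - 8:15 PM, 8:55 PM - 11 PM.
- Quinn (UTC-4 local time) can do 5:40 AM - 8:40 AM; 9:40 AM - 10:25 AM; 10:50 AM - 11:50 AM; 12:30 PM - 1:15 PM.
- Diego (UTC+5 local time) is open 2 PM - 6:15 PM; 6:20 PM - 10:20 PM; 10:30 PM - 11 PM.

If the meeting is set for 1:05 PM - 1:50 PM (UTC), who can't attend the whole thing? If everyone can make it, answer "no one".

Dana in UTC: 09:00-10:50, 12:40-18:00 (add 4h to convert from UTC-4).
Wei in UTC: 09:40-12:25, 14:50-17:50 (subtract 5h to convert from UTC+5).
Leo in UTC: 09:00-11:05, 12:20-15:15, 15:55-18:00 (subtract 5h to convert from UTC+5).
Quinn in UTC: 09:40-12:40, 13:40-14:25, 14:50-15:50, 16:30-17:15 (add 4h to convert from UTC-4).
Diego in UTC: 09:00-13:15, 13:20-17:20, 17:30-18:00 (subtract 5h to convert from UTC+5).
Dana: free for 13:05-13:50. Wei: not fully free for 13:05-13:50. Leo: free for 13:05-13:50. Quinn: not fully free for 13:05-13:50. Diego: not fully free for 13:05-13:50.

Diego, Quinn, Wei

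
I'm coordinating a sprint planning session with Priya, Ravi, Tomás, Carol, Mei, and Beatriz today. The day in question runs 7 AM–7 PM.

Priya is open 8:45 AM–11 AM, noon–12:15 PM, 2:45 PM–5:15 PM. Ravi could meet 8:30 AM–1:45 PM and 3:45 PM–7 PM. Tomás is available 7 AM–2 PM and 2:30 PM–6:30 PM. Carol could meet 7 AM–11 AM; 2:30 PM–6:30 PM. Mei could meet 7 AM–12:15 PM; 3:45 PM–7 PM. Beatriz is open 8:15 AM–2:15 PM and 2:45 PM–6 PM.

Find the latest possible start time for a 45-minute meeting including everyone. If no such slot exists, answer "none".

16:30

Priya ∩ Ravi: 08:45-11:00, 12:00-12:15, 15:45-17:15.
Priya ∩ Ravi ∩ Tomás: 08:45-11:00, 12:00-12:15, 15:45-17:15.
Priya ∩ Ravi ∩ Tomás ∩ Carol: 08:45-11:00, 15:45-17:15.
Priya ∩ Ravi ∩ Tomás ∩ Carol ∩ Mei: 08:45-11:00, 15:45-17:15.
Priya ∩ Ravi ∩ Tomás ∩ Carol ∩ Mei ∩ Beatriz: 08:45-11:00, 15:45-17:15.
The last common window of at least 45 minutes is 15:45-17:15; a 45-minute meeting can start as late as 16:30 and still end by 17:15.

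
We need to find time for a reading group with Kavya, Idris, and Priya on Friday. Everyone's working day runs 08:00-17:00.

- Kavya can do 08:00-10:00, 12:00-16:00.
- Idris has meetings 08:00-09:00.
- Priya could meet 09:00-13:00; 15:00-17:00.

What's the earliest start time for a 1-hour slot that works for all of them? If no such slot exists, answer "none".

Kavya free: 08:00-10:00, 12:00-16:00.
Idris free: 09:00-17:00 (invert busy blocks within the working day).
Priya free: 09:00-13:00, 15:00-17:00.
Kavya ∩ Idris: 09:00-10:00, 12:00-16:00.
Kavya ∩ Idris ∩ Priya: 09:00-10:00, 12:00-13:00, 15:00-16:00.
The first common window of at least 60 minutes is 09:00-10:00, so the earliest start is 09:00.

09:00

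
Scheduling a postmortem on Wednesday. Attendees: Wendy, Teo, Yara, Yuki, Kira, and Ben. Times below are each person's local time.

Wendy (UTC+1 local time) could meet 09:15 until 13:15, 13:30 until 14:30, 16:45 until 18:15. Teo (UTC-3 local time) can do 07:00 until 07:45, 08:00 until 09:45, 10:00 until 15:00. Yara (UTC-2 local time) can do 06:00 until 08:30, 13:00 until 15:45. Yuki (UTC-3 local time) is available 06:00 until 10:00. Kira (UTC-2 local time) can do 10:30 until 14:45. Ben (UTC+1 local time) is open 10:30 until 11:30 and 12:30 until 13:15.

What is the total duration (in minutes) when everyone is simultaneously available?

0

Wendy in UTC: 08:15-12:15, 12:30-13:30, 15:45-17:15 (subtract 1h to convert from UTC+1).
Teo in UTC: 10:00-10:45, 11:00-12:45, 13:00-18:00 (add 3h to convert from UTC-3).
Yara in UTC: 08:00-10:30, 15:00-17:45 (add 2h to convert from UTC-2).
Yuki in UTC: 09:00-13:00 (add 3h to convert from UTC-3).
Kira in UTC: 12:30-16:45 (add 2h to convert from UTC-2).
Ben in UTC: 09:30-10:30, 11:30-12:15 (subtract 1h to convert from UTC+1).
Wendy ∩ Teo: 10:00-10:45, 11:00-12:15, 12:30-12:45, 13:00-13:30, 15:45-17:15.
Wendy ∩ Teo ∩ Yara: 10:00-10:30, 15:45-17:15.
Wendy ∩ Teo ∩ Yara ∩ Yuki: 10:00-10:30.
Wendy ∩ Teo ∩ Yara ∩ Yuki ∩ Kira: ∅.
Wendy ∩ Teo ∩ Yara ∩ Yuki ∩ Kira ∩ Ben: ∅.
There is no time when everyone is free.
There is no common window, so the total is 0 minutes.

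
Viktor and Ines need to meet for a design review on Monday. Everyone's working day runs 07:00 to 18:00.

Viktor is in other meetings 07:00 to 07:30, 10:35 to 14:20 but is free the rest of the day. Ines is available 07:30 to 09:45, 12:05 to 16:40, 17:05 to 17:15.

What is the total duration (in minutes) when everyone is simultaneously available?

285

Viktor free: 07:30-10:35, 14:20-18:00 (invert busy blocks within the working day).
Ines free: 07:30-09:45, 12:05-16:40, 17:05-17:15.
Viktor ∩ Ines: 07:30-09:45, 14:20-16:40, 17:05-17:15.
Summing the common windows: 135 + 140 + 10 = 285 minutes.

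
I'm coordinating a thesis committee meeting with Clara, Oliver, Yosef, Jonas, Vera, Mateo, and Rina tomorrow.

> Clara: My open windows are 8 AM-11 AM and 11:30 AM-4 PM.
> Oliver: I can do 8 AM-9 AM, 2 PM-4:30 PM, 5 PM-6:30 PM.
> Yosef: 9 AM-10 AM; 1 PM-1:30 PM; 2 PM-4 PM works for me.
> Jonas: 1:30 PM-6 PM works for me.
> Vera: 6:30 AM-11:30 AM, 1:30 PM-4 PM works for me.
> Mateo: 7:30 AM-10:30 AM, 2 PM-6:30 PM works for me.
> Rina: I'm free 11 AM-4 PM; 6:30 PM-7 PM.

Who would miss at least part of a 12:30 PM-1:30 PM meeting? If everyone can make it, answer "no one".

Jonas, Mateo, Oliver, Vera, Yosef

Clara: free for 12:30-13:30. Oliver: not fully free for 12:30-13:30. Yosef: not fully free for 12:30-13:30. Jonas: not fully free for 12:30-13:30. Vera: not fully free for 12:30-13:30. Mateo: not fully free for 12:30-13:30. Rina: free for 12:30-13:30.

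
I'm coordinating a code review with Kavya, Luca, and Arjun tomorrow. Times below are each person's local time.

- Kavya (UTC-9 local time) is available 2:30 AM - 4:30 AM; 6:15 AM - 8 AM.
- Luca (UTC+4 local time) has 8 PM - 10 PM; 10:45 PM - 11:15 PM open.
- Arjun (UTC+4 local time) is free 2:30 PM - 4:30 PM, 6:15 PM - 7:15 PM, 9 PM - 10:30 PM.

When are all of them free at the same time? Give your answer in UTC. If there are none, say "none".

none

Kavya in UTC: 11:30-13:30, 15:15-17:00 (add 9h to convert from UTC-9).
Luca in UTC: 16:00-18:00, 18:45-19:15 (subtract 4h to convert from UTC+4).
Arjun in UTC: 10:30-12:30, 14:15-15:15, 17:00-18:30 (subtract 4h to convert from UTC+4).
Kavya ∩ Luca: 16:00-17:00.
Kavya ∩ Luca ∩ Arjun: ∅.
There is no time when everyone is free.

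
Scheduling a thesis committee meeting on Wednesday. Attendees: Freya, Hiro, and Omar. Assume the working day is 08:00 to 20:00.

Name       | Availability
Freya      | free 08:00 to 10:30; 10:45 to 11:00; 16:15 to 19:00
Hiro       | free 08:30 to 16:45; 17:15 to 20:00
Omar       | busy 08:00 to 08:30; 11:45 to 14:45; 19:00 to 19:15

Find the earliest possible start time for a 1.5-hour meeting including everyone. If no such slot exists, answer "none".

08:30

Freya free: 08:00-10:30, 10:45-11:00, 16:15-19:00.
Hiro free: 08:30-16:45, 17:15-20:00.
Omar free: 08:30-11:45, 14:45-19:00, 19:15-20:00 (invert busy blocks within the working day).
Freya ∩ Hiro: 08:30-10:30, 10:45-11:00, 16:15-16:45, 17:15-19:00.
Freya ∩ Hiro ∩ Omar: 08:30-10:30, 10:45-11:00, 16:15-16:45, 17:15-19:00.
The first common window of at least 90 minutes is 08:30-10:30, so the earliest start is 08:30.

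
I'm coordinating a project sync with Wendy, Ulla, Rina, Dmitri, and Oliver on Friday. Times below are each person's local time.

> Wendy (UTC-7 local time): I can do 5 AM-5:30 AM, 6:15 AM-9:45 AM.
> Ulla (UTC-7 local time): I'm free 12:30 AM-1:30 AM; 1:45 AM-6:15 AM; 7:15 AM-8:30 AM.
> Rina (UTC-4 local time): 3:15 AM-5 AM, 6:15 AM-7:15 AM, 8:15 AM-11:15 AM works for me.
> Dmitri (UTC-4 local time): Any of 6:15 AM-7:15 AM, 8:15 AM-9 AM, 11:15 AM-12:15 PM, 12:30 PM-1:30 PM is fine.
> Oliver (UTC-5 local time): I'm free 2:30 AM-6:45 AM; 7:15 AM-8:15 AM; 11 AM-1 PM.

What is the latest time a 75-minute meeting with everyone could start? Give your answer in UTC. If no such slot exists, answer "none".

none

Wendy in UTC: 12:00-12:30, 13:15-16:45 (add 7h to convert from UTC-7).
Ulla in UTC: 07:30-08:30, 08:45-13:15, 14:15-15:30 (add 7h to convert from UTC-7).
Rina in UTC: 07:15-09:00, 10:15-11:15, 12:15-15:15 (add 4h to convert from UTC-4).
Dmitri in UTC: 10:15-11:15, 12:15-13:00, 15:15-16:15, 16:30-17:30 (add 4h to convert from UTC-4).
Oliver in UTC: 07:30-11:45, 12:15-13:15, 16:00-18:00 (add 5h to convert from UTC-5).
Wendy ∩ Ulla: 12:00-12:30, 14:15-15:30.
Wendy ∩ Ulla ∩ Rina: 12:15-12:30, 14:15-15:15.
Wendy ∩ Ulla ∩ Rina ∩ Dmitri: 12:15-12:30.
Wendy ∩ Ulla ∩ Rina ∩ Dmitri ∩ Oliver: 12:15-12:30.
No common window is at least 75 minutes long.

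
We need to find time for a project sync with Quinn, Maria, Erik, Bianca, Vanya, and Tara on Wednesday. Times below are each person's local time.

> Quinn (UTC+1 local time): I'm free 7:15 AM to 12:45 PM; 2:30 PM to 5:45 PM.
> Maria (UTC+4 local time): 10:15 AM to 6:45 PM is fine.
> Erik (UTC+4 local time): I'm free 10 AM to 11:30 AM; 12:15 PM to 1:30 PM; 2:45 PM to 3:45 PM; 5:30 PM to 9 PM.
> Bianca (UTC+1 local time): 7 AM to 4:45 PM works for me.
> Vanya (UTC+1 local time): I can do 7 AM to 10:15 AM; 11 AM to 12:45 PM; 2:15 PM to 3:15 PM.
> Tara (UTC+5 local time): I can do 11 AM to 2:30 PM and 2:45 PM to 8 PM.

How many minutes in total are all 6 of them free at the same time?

Quinn in UTC: 06:15-11:45, 13:30-16:45 (subtract 1h to convert from UTC+1).
Maria in UTC: 06:15-14:45 (subtract 4h to convert from UTC+4).
Erik in UTC: 06:00-07:30, 08:15-09:30, 10:45-11:45, 13:30-17:00 (subtract 4h to convert from UTC+4).
Bianca in UTC: 06:00-15:45 (subtract 1h to convert from UTC+1).
Vanya in UTC: 06:00-09:15, 10:00-11:45, 13:15-14:15 (subtract 1h to convert from UTC+1).
Tara in UTC: 06:00-09:30, 09:45-15:00 (subtract 5h to convert from UTC+5).
Quinn ∩ Maria: 06:15-11:45, 13:30-14:45.
Quinn ∩ Maria ∩ Erik: 06:15-07:30, 08:15-09:30, 10:45-11:45, 13:30-14:45.
Quinn ∩ Maria ∩ Erik ∩ Bianca: 06:15-07:30, 08:15-09:30, 10:45-11:45, 13:30-14:45.
Quinn ∩ Maria ∩ Erik ∩ Bianca ∩ Vanya: 06:15-07:30, 08:15-09:15, 10:45-11:45, 13:30-14:15.
Quinn ∩ Maria ∩ Erik ∩ Bianca ∩ Vanya ∩ Tara: 06:15-07:30, 08:15-09:15, 10:45-11:45, 13:30-14:15.
Summing the common windows: 75 + 60 + 60 + 45 = 240 minutes.

240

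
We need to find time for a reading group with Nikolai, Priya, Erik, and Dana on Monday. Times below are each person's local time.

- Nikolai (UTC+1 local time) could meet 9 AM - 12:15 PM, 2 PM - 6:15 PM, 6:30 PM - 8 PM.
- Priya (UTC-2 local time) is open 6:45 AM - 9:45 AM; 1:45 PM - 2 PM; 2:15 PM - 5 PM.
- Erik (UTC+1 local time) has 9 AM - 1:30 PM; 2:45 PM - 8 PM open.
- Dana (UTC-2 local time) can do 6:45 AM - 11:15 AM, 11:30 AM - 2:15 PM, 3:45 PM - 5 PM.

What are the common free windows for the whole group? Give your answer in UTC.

Nikolai in UTC: 08:00-11:15, 13:00-17:15, 17:30-19:00 (subtract 1h to convert from UTC+1).
Priya in UTC: 08:45-11:45, 15:45-16:00, 16:15-19:00 (add 2h to convert from UTC-2).
Erik in UTC: 08:00-12:30, 13:45-19:00 (subtract 1h to convert from UTC+1).
Dana in UTC: 08:45-13:15, 13:30-16:15, 17:45-19:00 (add 2h to convert from UTC-2).
Nikolai ∩ Priya: 08:45-11:15, 15:45-16:00, 16:15-17:15, 17:30-19:00.
Nikolai ∩ Priya ∩ Erik: 08:45-11:15, 15:45-16:00, 16:15-17:15, 17:30-19:00.
Nikolai ∩ Priya ∩ Erik ∩ Dana: 08:45-11:15, 15:45-16:00, 17:45-19:00.
So the common availability across everyone is 08:45-11:15, 15:45-16:00, 17:45-19:00.

08:45-11:15, 15:45-16:00, 17:45-19:00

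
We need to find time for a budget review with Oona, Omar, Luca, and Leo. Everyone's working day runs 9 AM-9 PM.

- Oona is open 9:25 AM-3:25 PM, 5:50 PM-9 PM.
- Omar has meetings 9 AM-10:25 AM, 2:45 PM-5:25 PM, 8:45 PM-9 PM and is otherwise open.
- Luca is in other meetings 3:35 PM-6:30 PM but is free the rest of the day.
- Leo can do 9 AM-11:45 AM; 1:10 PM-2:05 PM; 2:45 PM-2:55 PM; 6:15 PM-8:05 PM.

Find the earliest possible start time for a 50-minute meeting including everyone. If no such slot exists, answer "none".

10:25

Oona free: 09:25-15:25, 17:50-21:00.
Omar free: 10:25-14:45, 17:25-20:45 (invert busy blocks within the working day).
Luca free: 09:00-15:35, 18:30-21:00 (invert busy blocks within the working day).
Leo free: 09:00-11:45, 13:10-14:05, 14:45-14:55, 18:15-20:05.
Oona ∩ Omar: 10:25-14:45, 17:50-20:45.
Oona ∩ Omar ∩ Luca: 10:25-14:45, 18:30-20:45.
Oona ∩ Omar ∩ Luca ∩ Leo: 10:25-11:45, 13:10-14:05, 18:30-20:05.
So the common availability across everyone is 10:25-11:45, 13:10-14:05, 18:30-20:05.
The first common window of at least 50 minutes is 10:25-11:45, so the earliest start is 10:25.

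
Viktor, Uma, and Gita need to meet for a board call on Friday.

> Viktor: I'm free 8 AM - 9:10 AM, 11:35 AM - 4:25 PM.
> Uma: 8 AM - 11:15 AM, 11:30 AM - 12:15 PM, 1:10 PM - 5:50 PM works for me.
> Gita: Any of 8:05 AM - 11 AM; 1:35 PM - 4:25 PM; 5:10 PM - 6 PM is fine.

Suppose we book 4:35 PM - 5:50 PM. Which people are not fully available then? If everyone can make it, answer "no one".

Gita, Viktor

Viktor: not fully free for 16:35-17:50. Uma: free for 16:35-17:50. Gita: not fully free for 16:35-17:50.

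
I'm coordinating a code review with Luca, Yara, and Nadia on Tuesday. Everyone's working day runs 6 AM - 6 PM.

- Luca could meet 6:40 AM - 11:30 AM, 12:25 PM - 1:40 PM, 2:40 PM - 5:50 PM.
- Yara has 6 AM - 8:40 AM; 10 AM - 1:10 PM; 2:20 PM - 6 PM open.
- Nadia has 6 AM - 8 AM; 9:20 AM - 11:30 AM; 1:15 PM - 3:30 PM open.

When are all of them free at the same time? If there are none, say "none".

Luca ∩ Yara: 06:40-08:40, 10:00-11:30, 12:25-13:10, 14:40-17:50.
Luca ∩ Yara ∩ Nadia: 06:40-08:00, 10:00-11:30, 14:40-15:30.
Those are the intersection windows.

06:40-08:00, 10:00-11:30, 14:40-15:30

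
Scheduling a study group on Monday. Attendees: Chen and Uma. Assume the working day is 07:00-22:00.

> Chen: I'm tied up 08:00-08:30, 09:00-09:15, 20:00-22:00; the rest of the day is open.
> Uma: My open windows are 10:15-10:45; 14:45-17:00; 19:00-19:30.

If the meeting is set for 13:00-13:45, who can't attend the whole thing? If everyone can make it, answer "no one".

Chen free: 07:00-08:00, 08:30-09:00, 09:15-20:00 (invert busy blocks within the working day).
Uma free: 10:15-10:45, 14:45-17:00, 19:00-19:30.
Chen: free for 13:00-13:45. Uma: not fully free for 13:00-13:45.

Uma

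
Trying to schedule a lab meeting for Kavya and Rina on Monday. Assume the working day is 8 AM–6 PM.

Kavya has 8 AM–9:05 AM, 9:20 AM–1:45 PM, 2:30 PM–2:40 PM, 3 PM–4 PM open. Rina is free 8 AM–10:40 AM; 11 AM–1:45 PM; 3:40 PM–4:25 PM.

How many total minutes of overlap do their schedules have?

330

Kavya ∩ Rina: 08:00-09:05, 09:20-10:40, 11:00-13:45, 15:40-16:00.
Summing the common windows: 65 + 80 + 165 + 20 = 330 minutes.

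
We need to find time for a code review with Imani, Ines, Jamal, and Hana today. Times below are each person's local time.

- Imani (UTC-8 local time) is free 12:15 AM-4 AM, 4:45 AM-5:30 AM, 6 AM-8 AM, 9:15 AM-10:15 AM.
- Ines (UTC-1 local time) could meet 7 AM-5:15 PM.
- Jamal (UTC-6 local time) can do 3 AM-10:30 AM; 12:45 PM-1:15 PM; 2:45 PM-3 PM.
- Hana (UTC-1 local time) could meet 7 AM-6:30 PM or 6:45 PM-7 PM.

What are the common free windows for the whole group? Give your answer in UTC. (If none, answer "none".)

Imani in UTC: 08:15-12:00, 12:45-13:30, 14:00-16:00, 17:15-18:15 (add 8h to convert from UTC-8).
Ines in UTC: 08:00-18:15 (add 1h to convert from UTC-1).
Jamal in UTC: 09:00-16:30, 18:45-19:15, 20:45-21:00 (add 6h to convert from UTC-6).
Hana in UTC: 08:00-19:30, 19:45-20:00 (add 1h to convert from UTC-1).
Imani ∩ Ines: 08:15-12:00, 12:45-13:30, 14:00-16:00, 17:15-18:15.
Imani ∩ Ines ∩ Jamal: 09:00-12:00, 12:45-13:30, 14:00-16:00.
Imani ∩ Ines ∩ Jamal ∩ Hana: 09:00-12:00, 12:45-13:30, 14:00-16:00.
Those are the intersection windows.

09:00-12:00, 12:45-13:30, 14:00-16:00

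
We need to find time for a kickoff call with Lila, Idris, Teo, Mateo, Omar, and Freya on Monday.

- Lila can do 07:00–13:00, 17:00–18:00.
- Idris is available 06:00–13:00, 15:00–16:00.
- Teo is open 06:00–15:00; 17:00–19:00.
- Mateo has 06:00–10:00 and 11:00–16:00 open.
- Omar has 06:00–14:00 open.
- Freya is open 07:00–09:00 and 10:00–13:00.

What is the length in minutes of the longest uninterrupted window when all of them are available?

Lila ∩ Idris: 07:00-13:00.
Lila ∩ Idris ∩ Teo: 07:00-13:00.
Lila ∩ Idris ∩ Teo ∩ Mateo: 07:00-10:00, 11:00-13:00.
Lila ∩ Idris ∩ Teo ∩ Mateo ∩ Omar: 07:00-10:00, 11:00-13:00.
Lila ∩ Idris ∩ Teo ∩ Mateo ∩ Omar ∩ Freya: 07:00-09:00, 11:00-13:00.
The longest is 07:00-09:00 at 120 minutes.

120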